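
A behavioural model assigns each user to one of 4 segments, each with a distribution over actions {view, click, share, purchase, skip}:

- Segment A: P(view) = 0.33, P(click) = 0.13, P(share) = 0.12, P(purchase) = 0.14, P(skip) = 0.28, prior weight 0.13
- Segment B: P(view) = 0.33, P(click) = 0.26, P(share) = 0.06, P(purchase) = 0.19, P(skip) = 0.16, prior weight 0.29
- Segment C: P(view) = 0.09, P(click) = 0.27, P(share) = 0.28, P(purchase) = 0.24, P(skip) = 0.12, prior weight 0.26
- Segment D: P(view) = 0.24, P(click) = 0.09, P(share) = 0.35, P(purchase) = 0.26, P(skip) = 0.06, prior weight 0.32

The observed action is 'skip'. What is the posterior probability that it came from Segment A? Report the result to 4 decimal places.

Apply Bayes' rule: the posterior for each component is proportional to its prior times its likelihood at x.
Evaluate each component's likelihood at the observed value:
  f_A = P(skip | comp) = 0.28
  f_B = P(skip | comp) = 0.16
  f_C = P(skip | comp) = 0.12
  f_D = P(skip | comp) = 0.06
Weight by the priors:
  π_A·f_A = 0.13 × 0.28 = 0.0364
  π_B·f_B = 0.29 × 0.16 = 0.0464
  π_C·f_C = 0.26 × 0.12 = 0.0312
  π_D·f_D = 0.32 × 0.06 = 0.0192
Normaliser: 0.0364 + 0.0464 + 0.0312 + 0.0192 = 0.1332
P(Segment A | x) = 0.0364 / 0.1332 ≈ 0.2733

0.2733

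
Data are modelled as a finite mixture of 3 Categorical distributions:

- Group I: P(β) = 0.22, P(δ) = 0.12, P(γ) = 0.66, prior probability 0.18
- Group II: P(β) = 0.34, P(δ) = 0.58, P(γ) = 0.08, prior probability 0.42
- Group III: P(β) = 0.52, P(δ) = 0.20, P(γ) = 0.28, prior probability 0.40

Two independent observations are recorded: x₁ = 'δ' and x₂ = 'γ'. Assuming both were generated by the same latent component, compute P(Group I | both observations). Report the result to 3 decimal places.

0.254

P(component k | x) = π_k·f_k(x) / marginal(x), where marginal(x) = Σ_j π_j·f_j(x).
Since both observations come from the same component, the likelihood for component k is f_k(x₁)·f_k(x₂).
  L_I = [P(δ | comp) = 0.12] × [0.66] = 0.0792
  L_II = [P(δ | comp) = 0.58] × [0.08] = 0.0464
  L_III = [P(δ | comp) = 0.20] × [0.28] = 0.056
Unnormalised posteriors:
  π_I·L_I = 0.18 × 0.0792 = 0.014256
  π_II·L_II = 0.42 × 0.0464 = 0.019488
  π_III·L_III = 0.40 × 0.056 = 0.0224
Marginal: 0.014256 + 0.019488 + 0.0224 = 0.056144
So the posterior for Group I is 0.014256 / 0.056144 ≈ 0.254.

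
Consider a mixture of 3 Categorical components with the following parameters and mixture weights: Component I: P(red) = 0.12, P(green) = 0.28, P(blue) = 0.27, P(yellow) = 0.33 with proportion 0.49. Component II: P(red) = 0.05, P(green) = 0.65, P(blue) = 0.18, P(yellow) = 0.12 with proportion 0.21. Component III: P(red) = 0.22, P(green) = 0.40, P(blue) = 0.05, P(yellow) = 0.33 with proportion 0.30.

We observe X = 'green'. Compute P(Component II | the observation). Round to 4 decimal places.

0.3467

The responsibility of component k is π_k f_k(x) divided by Σ_j π_j f_j(x).
Categorical probabilities:
  p_I = P(green | comp) = 0.28
  p_II = P(green | comp) = 0.65
  p_III = P(green | comp) = 0.40
Unnormalised posteriors:
  π_I·p_I = 0.49 × 0.28 = 0.1372
  π_II·p_II = 0.21 × 0.65 = 0.1365
  π_III·p_III = 0.30 × 0.4 = 0.12
Denominator: 0.1372 + 0.1365 + 0.12 = 0.3937
Responsibility of Component II: 0.1365 / 0.3937 ≈ 0.3467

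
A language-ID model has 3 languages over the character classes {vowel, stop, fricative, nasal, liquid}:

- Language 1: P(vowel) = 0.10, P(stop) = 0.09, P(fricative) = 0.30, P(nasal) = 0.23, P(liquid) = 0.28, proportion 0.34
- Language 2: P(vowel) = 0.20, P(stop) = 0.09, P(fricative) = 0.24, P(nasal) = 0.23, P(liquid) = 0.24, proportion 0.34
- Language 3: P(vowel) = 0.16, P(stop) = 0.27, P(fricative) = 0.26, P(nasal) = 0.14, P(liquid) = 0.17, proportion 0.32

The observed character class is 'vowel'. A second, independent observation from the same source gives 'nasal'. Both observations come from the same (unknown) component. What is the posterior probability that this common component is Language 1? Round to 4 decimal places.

0.2553

P(component k | x) = P(Z=k)·f_k(x) / marginal(x), where marginal(x) = Σ_j P(Z=j)·f_j(x).
Since both observations come from the same component, the likelihood for component k is f_k(x₁)·f_k(x₂).
  p_1 = [0.1] × [0.23] = 0.023
  p_2 = [0.2] × [0.23] = 0.046
  p_3 = [0.16] × [0.14] = 0.0224
Multiply by the mixture weights:
  P(Z=1)·p_1 = 0.34 × 0.023 = 0.00782
  P(Z=2)·p_2 = 0.34 × 0.046 = 0.01564
  P(Z=3)·p_3 = 0.32 × 0.0224 = 0.007168
Evidence: 0.00782 + 0.01564 + 0.007168 = 0.030628
P(Language 1 | x₁,x₂) ≈ 0.2553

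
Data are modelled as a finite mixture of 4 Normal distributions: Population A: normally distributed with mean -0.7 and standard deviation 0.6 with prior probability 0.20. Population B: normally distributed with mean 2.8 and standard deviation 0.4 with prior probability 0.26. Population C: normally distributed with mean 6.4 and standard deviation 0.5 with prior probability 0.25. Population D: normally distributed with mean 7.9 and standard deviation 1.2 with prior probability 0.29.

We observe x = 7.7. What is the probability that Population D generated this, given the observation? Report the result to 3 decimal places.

By Bayes' theorem, P(k | x) = w_k f_k(x) / Σ_j w_j f_j(x).
Evaluate each component's likelihood at the observed value:
  L_A = (1/(0.6·√(2π)))·exp(−(7.7−-0.7)²/(2·0.6²)) = 0.664904·exp(-98.00000) = 1.82768e-43
  L_B = (1/(0.4·√(2π)))·exp(−(7.7−2.8)²/(2·0.4²)) = 0.997356·exp(-75.03125) = 2.58936e-33
  L_C = (1/(0.5·√(2π)))·exp(−(7.7−6.4)²/(2·0.5²)) = 0.797885·exp(-3.38000) = 0.0271659
  L_D = (1/(1.2·√(2π)))·exp(−(7.7−7.9)²/(2·1.2²)) = 0.332452·exp(-0.01389) = 0.327866
Unnormalised posteriors:
  w_A·L_A = 0.20 × 1.82768e-43 = 3.65536e-44
  w_B·L_B = 0.26 × 2.58936e-33 = 6.73233e-34
  w_C·L_C = 0.25 × 0.0271659 = 0.00679148
  w_D·L_D = 0.29 × 0.327866 = 0.0950813
Normaliser: 3.65536e-44 + 6.73233e-34 + 0.00679148 + 0.0950813 = 0.101873
Responsibility of Population D: 0.0950813 / 0.101873 ≈ 0.933

0.933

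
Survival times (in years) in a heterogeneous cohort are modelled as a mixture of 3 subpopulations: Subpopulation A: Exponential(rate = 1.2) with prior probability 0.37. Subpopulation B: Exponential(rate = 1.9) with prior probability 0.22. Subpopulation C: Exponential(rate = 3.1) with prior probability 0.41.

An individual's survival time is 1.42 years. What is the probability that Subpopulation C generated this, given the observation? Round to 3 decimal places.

The responsibility of component k is π_k f_k(x) divided by Σ_j π_j f_j(x).
Exponential densities:
  p_A = 1.2·e^(−1.2·1.42) = 1.2·e^(−1.7040) = 0.218345
  p_B = 1.9·e^(−1.9·1.42) = 1.9·e^(−2.6980) = 0.127946
  p_C = 3.1·e^(−3.1·1.42) = 3.1·e^(−4.4020) = 0.0379837
Weight by the priors:
  π_A·p_A = 0.37 × 0.218345 = 0.0807877
  π_B·p_B = 0.22 × 0.127946 = 0.0281481
  π_C·p_C = 0.41 × 0.0379837 = 0.0155733
Normaliser: 0.0807877 + 0.0281481 + 0.0155733 = 0.124509
P(Subpopulation C | the observation) = 0.0155733 / 0.124509 ≈ 0.125

0.125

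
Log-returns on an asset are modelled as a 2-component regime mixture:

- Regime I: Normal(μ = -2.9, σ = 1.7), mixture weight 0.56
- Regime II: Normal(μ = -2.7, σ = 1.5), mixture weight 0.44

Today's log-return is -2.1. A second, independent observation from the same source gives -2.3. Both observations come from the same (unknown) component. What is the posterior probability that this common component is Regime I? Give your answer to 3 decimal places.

P(component k | x) = π_k·f_k(x) / marginal(x), where marginal(x) = Σ_j π_j·f_j(x).
Since both observations come from the same component, the likelihood for component k is f_k(x₁)·f_k(x₂).
  L_I = [(1/(1.7·√(2π)))·exp(−(-2.1−-2.9)²/(2·1.7²)) = 0.234672·exp(-0.11073) = 0.210074] × [0.220502] = 0.0463217
  L_II = [(1/(1.5·√(2π)))·exp(−(-2.1−-2.7)²/(2·1.5²)) = 0.265962·exp(-0.08000) = 0.245513] × [0.256671] = 0.0630162
Weight by the priors:
  π_I·L_I = 0.56 × 0.0463217 = 0.0259402
  π_II·L_II = 0.44 × 0.0630162 = 0.0277271
Sum: 0.0259402 + 0.0277271 = 0.0536673
P(Regime I | data) ≈ 0.483

0.483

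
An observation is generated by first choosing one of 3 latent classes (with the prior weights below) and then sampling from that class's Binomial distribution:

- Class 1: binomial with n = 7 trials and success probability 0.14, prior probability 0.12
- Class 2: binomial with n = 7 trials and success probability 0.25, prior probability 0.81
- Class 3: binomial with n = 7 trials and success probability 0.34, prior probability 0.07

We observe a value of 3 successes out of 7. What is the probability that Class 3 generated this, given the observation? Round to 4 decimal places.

0.1109

The responsibility of component k is P(Z=k) f_k(x) divided by Σ_j P(Z=j) f_j(x).
Component likelihoods at x = 3 successes out of 7:
  f_1 = 0.0525347
  f_2 = 0.173035
  f_3 = 0.261024
Multiply by the mixture weights:
  P(Z=1)·f_1 = 0.12 × 0.0525347 = 0.00630416
  P(Z=2)·f_2 = 0.81 × 0.173035 = 0.140158
  P(Z=3)·f_3 = 0.07 × 0.261024 = 0.0182717
Denominator: 0.00630416 + 0.140158 + 0.0182717 = 0.164734
P(Class 3 | 3 successes out of 7) = 0.0182717 / 0.164734 ≈ 0.1109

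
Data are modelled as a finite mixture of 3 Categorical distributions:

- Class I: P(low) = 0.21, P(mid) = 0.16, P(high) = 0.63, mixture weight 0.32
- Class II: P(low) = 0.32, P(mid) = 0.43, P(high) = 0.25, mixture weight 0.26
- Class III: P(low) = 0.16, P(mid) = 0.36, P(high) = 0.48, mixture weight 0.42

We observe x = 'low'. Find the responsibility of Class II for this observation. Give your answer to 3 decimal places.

P(component k | x) = π_k·f_k(x) / marginal(x), where marginal(x) = Σ_j π_j·f_j(x).
Component likelihoods at x = 'low':
  p_I = P(low | comp) = 0.21
  p_II = P(low | comp) = 0.32
  p_III = P(low | comp) = 0.16
Weight by the priors:
  π_I·p_I = 0.32 × 0.21 = 0.0672
  π_II·p_II = 0.26 × 0.32 = 0.0832
  π_III·p_III = 0.42 × 0.16 = 0.0672
Sum: 0.0672 + 0.0832 + 0.0672 = 0.2176
So the posterior for Class II is 0.0832 / 0.2176 ≈ 0.382.

0.382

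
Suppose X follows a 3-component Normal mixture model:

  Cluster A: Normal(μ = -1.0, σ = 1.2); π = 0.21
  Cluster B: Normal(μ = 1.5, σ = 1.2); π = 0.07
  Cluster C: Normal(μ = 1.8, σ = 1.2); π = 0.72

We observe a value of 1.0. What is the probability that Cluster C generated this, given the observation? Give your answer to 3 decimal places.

P(component k | x) = w_k·f_k(x) / marginal(x), where marginal(x) = Σ_j w_j·f_j(x).
Component likelihoods at x = 1.0:
  L_A = 0.0828976
  L_B = 0.30481
  L_C = 0.266207
Unnormalised posteriors:
  w_A·L_A = 0.21 × 0.0828976 = 0.0174085
  w_B·L_B = 0.07 × 0.30481 = 0.0213367
  w_C·L_C = 0.72 × 0.266207 = 0.191669
Evidence: 0.0174085 + 0.0213367 + 0.191669 = 0.230414
So the posterior for Cluster C is 0.191669 / 0.230414 ≈ 0.832.

0.832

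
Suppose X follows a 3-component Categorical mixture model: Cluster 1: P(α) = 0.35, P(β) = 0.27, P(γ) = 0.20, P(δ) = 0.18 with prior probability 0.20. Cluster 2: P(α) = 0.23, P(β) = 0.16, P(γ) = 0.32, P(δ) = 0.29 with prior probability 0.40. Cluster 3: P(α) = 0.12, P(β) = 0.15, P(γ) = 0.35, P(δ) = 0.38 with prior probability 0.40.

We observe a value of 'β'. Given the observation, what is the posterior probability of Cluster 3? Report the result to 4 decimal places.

0.3371

P(component k | x) = P(Z=k)·f_k(x) / marginal(x), where marginal(x) = Σ_j P(Z=j)·f_j(x).
Component likelihoods at x = 'β':
  L_1 = 0.27
  L_2 = 0.16
  L_3 = 0.15
Multiply by the mixture weights:
  P(Z=1)·L_1 = 0.20 × 0.27 = 0.054
  P(Z=2)·L_2 = 0.40 × 0.16 = 0.064
  P(Z=3)·L_3 = 0.40 × 0.15 = 0.06
Evidence: 0.054 + 0.064 + 0.06 = 0.178
Responsibility of Cluster 3: 0.06 / 0.178 ≈ 0.3371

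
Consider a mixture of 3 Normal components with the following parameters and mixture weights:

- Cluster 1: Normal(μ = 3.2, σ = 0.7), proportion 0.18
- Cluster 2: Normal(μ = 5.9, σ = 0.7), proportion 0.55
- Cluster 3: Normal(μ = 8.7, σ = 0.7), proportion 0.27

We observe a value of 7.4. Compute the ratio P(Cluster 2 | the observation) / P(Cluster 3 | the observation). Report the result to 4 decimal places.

1.1504

Only the two components matter; the odds are (w_i f_i(x)) / (w_j f_j(x)).
Normal densities:
  f_1 = (1/(0.7·√(2π)))·exp(−(7.4−3.2)²/(2·0.7²)) = 0.569918·exp(-18.00000) = 8.67983e-09
  f_2 = (1/(0.7·√(2π)))·exp(−(7.4−5.9)²/(2·0.7²)) = 0.569918·exp(-2.29592) = 0.057373
  f_3 = (1/(0.7·√(2π)))·exp(−(7.4−8.7)²/(2·0.7²)) = 0.569918·exp(-1.72449) = 0.101596
0.0315551 / 0.0274309 ≈ 1.1504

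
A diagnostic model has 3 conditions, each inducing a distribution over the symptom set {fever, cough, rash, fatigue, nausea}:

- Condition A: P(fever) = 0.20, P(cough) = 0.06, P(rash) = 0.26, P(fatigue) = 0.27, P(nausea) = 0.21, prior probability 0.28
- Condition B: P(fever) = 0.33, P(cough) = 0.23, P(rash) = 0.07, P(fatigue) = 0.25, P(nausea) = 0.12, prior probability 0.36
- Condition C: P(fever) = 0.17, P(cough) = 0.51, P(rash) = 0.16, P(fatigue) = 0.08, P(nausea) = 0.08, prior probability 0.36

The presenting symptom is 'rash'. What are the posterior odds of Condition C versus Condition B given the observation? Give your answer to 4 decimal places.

2.2857

Only the two components matter; the odds are (π_i f_i(x)) / (π_j f_j(x)).
Categorical probabilities:
  L_A = P(rash | comp) = 0.26
  L_B = P(rash | comp) = 0.07
  L_C = P(rash | comp) = 0.16
Odds = (0.36/0.36) × (0.16/0.07) = 1 × 2.28571 ≈ 2.2857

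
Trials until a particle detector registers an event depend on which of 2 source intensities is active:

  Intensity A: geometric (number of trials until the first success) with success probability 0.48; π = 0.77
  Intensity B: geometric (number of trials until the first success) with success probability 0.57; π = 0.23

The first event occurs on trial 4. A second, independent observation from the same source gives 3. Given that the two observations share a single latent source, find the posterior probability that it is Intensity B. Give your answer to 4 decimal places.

The responsibility of component k is π_k f_k(x) divided by Σ_j π_j f_j(x).
Since both observations come from the same component, the likelihood for component k is f_k(x₁)·f_k(x₂).
  p_A = [0.48·(1−0.48)^3 = 0.48·0.140608 = 0.0674918] × [0.129792] = 0.0087599
  p_B = [0.57·(1−0.57)^3 = 0.57·0.079507 = 0.045319] × [0.105393] = 0.0047763
Unnormalised posteriors:
  π_A·p_A = 0.77 × 0.0087599 = 0.00674512
  π_B·p_B = 0.23 × 0.0047763 = 0.00109855
Evidence: 0.00674512 + 0.00109855 = 0.00784367
Responsibility of Intensity B: 0.00109855 / 0.00784367 ≈ 0.1401

0.1401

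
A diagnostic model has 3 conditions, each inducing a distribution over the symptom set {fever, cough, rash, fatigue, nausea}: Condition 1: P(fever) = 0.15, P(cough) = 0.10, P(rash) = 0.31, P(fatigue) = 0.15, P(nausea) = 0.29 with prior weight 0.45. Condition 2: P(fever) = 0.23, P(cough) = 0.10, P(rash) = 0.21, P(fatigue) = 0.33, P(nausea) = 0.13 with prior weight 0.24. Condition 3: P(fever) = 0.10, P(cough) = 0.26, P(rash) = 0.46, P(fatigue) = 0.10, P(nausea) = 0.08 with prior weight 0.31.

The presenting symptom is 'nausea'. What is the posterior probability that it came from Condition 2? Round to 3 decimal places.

The responsibility of component k is π_k f_k(x) divided by Σ_j π_j f_j(x).
Categorical probabilities:
  L_1 = 0.29
  L_2 = 0.13
  L_3 = 0.08
Multiply by the mixture weights:
  π_1·L_1 = 0.45 × 0.29 = 0.1305
  π_2·L_2 = 0.24 × 0.13 = 0.0312
  π_3·L_3 = 0.31 × 0.08 = 0.0248
Sum: 0.1305 + 0.0312 + 0.0248 = 0.1865
P(Condition 2 | 'nausea') = 0.0312 / 0.1865 ≈ 0.167

0.167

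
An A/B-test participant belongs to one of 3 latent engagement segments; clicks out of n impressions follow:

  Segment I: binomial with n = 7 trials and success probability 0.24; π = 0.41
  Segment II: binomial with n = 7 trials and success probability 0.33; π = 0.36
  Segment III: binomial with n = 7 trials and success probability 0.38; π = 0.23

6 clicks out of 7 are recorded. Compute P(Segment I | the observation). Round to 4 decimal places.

0.0744

Posterior ∝ prior × likelihood, so P(k | x) ∝ π_k f_k(x); normalise over all components.
Binomial probabilities:
  p_I = 0.00101667
  p_II = 0.00605698
  p_III = 0.0130675
Unnormalised posteriors:
  π_I·p_I = 0.41 × 0.00101667 = 0.000416834
  π_II·p_II = 0.36 × 0.00605698 = 0.00218051
  π_III·p_III = 0.23 × 0.0130675 = 0.00300552
Denominator: 0.000416834 + 0.00218051 + 0.00300552 = 0.00560287
P(Segment I | 6 clicks out of 7) ≈ 0.0744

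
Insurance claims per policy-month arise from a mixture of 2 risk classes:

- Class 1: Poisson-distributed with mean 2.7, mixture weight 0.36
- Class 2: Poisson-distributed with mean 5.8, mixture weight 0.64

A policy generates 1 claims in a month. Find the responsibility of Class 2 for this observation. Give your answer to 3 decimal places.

P(component k | x) = π_k·f_k(x) / marginal(x), where marginal(x) = Σ_j π_j·f_j(x).
Poisson probabilities:
  f_1 = 0.181455
  f_2 = 0.0175598
Prior × likelihood for each component:
  π_1·f_1 = 0.36 × 0.181455 = 0.0653238
  π_2·f_2 = 0.64 × 0.0175598 = 0.0112383
Evidence: 0.0653238 + 0.0112383 = 0.076562
P(Class 2 | 1 claims) = 0.0112383 / 0.076562 ≈ 0.147

0.147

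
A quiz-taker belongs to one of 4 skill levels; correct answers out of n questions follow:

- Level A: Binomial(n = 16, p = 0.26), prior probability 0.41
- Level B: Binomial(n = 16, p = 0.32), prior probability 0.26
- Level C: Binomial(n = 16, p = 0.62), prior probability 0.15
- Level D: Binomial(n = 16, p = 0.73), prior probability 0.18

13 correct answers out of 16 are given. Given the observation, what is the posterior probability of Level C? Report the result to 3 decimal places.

Apply Bayes' rule: the posterior for each component is proportional to its prior times its likelihood at x.
Evaluate each component's likelihood at the observed value:
  f_A = C(16,13)·0.26^13·0.74^3 = 560·2.48115e-08·0.405224 = 5.63037e-06
  f_B = C(16,13)·0.32^13·0.68^3 = 560·3.68935e-07·0.314432 = 6.49628e-05
  f_C = C(16,13)·0.62^13·0.38^3 = 560·0.00200029·0.054872 = 0.0614654
  f_D = C(16,13)·0.73^13·0.27^3 = 560·0.0167185·0.019683 = 0.184279
Prior × likelihood for each component:
  π_A·f_A = 0.41 × 5.63037e-06 = 2.30845e-06
  π_B·f_B = 0.26 × 6.49628e-05 = 1.68903e-05
  π_C·f_C = 0.15 × 0.0614654 = 0.00921981
  π_D·f_D = 0.18 × 0.184279 = 0.0331703
Marginal: 2.30845e-06 + 1.68903e-05 + 0.00921981 + 0.0331703 = 0.0424093
P(Level C | data) ≈ 0.217

0.217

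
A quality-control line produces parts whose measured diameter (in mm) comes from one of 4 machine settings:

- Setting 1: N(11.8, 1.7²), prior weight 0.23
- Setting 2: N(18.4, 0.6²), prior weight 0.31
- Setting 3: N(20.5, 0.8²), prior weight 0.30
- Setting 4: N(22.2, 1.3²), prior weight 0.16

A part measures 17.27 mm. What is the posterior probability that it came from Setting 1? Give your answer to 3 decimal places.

Apply Bayes' rule: the posterior for each component is proportional to its prior times its likelihood at x.
Component likelihoods at x = 17.27 mm:
  L_1 = (1/(1.7·√(2π)))·exp(−(17.27−11.8)²/(2·1.7²)) = 0.234672·exp(-5.17663) = 0.0013252
  L_2 = (1/(0.6·√(2π)))·exp(−(17.27−18.4)²/(2·0.6²)) = 0.664904·exp(-1.77347) = 0.112862
  L_3 = (1/(0.8·√(2π)))·exp(−(17.27−20.5)²/(2·0.8²)) = 0.498678·exp(-8.15070) = 0.000143885
  L_4 = (1/(1.3·√(2π)))·exp(−(17.27−22.2)²/(2·1.3²)) = 0.306879·exp(-7.19080) = 0.000231229
Prior × likelihood for each component:
  π_1·L_1 = 0.23 × 0.0013252 = 0.000304796
  π_2·L_2 = 0.31 × 0.112862 = 0.0349874
  π_3·L_3 = 0.30 × 0.000143885 = 4.31654e-05
  π_4·L_4 = 0.16 × 0.000231229 = 3.69967e-05
Normaliser: 0.000304796 + 0.0349874 + 4.31654e-05 + 3.69967e-05 = 0.0353723
So the posterior for Setting 1 is 0.000304796 / 0.0353723 ≈ 0.009.

0.009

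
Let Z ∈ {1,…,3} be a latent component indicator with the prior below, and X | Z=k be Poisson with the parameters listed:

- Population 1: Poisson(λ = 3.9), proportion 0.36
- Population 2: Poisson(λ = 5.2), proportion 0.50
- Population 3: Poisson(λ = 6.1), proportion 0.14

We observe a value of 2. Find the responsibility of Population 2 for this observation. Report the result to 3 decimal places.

The responsibility of component k is P(Z=k) f_k(x) divided by Σ_j P(Z=j) f_j(x).
Component likelihoods at x = 2:
  L_1 = 0.15394
  L_2 = 0.074584
  L_3 = 0.0417286
Weight by the priors:
  P(Z=1)·L_1 = 0.36 × 0.15394 = 0.0554183
  P(Z=2)·L_2 = 0.50 × 0.074584 = 0.037292
  P(Z=3)·L_3 = 0.14 × 0.0417286 = 0.005842
Normaliser: 0.0554183 + 0.037292 + 0.005842 = 0.0985523
So the posterior for Population 2 is 0.037292 / 0.0985523 ≈ 0.378.

0.378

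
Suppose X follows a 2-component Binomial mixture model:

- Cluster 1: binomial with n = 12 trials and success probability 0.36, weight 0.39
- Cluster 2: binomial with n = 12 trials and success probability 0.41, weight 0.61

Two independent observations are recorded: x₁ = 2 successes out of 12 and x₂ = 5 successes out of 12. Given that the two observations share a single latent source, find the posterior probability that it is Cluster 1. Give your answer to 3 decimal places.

By Bayes' theorem, P(k | x) = w_k f_k(x) / Σ_j w_j f_j(x).
Since both observations come from the same component, the likelihood for component k is f_k(x₁)·f_k(x₂).
  f_1 = [0.0986163] × [0.210619] = 0.0207705
  f_2 = [0.0567064] × [0.228354] = 0.0129491
Weight by the priors:
  w_1·f_1 = 0.39 × 0.0207705 = 0.00810048
  w_2·f_2 = 0.61 × 0.0129491 = 0.00789896
Denominator: 0.00810048 + 0.00789896 = 0.0159994
P(Cluster 1 | data) = 0.00810048 / 0.0159994 ≈ 0.506

0.506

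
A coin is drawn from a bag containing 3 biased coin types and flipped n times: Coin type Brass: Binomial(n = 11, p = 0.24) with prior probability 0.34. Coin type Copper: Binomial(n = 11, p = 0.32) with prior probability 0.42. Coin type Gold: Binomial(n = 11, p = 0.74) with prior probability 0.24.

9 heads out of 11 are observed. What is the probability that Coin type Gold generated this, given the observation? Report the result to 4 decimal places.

0.9932

By Bayes' theorem, P(k | x) = π_k f_k(x) / Σ_j π_j f_j(x).
Component likelihoods at x = 9 heads out of 11:
  p_Brass = 8.39249e-05
  p_Copper = 0.000894809
  p_Gold = 0.247397
Multiply by the mixture weights:
  π_Brass·p_Brass = 0.34 × 8.39249e-05 = 2.85345e-05
  π_Copper·p_Copper = 0.42 × 0.000894809 = 0.00037582
  π_Gold·p_Gold = 0.24 × 0.247397 = 0.0593753
Marginal: 2.85345e-05 + 0.00037582 + 0.0593753 = 0.0597797
P(Coin type Gold | data) = 0.0593753 / 0.0597797 ≈ 0.9932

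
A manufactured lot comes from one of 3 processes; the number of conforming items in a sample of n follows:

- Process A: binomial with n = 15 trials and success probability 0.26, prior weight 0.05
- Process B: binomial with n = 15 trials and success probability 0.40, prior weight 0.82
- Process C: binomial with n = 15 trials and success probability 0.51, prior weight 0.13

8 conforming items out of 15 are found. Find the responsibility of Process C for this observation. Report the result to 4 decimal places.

Posterior ∝ prior × likelihood, so P(k | x) ∝ w_k f_k(x); normalise over all components.
Binomial probabilities:
  L_A = C(15,8)·0.26^8·0.74^7 = 6435·2.08827e-05·0.121513 = 0.0163289
  L_B = C(15,8)·0.40^8·0.60^7 = 6435·0.00065536·0.0279936 = 0.118056
  L_C = C(15,8)·0.51^8·0.49^7 = 6435·0.00457679·0.00678223 = 0.199748
Unnormalised posteriors:
  w_A·L_A = 0.05 × 0.0163289 = 0.000816446
  w_B·L_B = 0.82 × 0.118056 = 0.0968057
  w_C·L_C = 0.13 × 0.199748 = 0.0259672
Denominator: 0.000816446 + 0.0968057 + 0.0259672 = 0.123589
P(Process C | x) ≈ 0.2101

0.2101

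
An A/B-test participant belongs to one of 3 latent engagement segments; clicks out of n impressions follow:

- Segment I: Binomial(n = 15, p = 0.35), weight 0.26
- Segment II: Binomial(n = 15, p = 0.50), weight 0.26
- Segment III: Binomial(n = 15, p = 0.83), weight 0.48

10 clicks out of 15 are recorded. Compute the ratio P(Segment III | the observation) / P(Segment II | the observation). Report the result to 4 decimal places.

1.3327

Only the two components matter; the odds are (π_i f_i(x)) / (π_j f_j(x)).
Component likelihoods at x = 10 clicks out of 15:
  L_I = 0.00961175
  L_II = 0.0916443
  L_III = 0.0661578
Posterior odds = (π_III·L_III) / (π_II·L_II) = (0.48·0.0661578) / (0.26·0.0916443) = 0.0317557 / 0.0238275 ≈ 1.3327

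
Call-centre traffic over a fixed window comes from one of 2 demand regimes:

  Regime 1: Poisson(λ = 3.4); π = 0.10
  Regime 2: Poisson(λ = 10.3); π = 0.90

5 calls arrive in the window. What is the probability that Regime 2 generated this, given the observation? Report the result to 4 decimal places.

0.6983

The responsibility of component k is P(Z=k) f_k(x) divided by Σ_j P(Z=j) f_j(x).
Evaluate each component's likelihood at the observed value:
  f_1 = e^(−3.4)·3.4^5/5! = 0.126361
  f_2 = e^(−10.3)·10.3^5/5! = 0.0324916
Weight by the priors:
  P(Z=1)·f_1 = 0.10 × 0.126361 = 0.0126361
  P(Z=2)·f_2 = 0.90 × 0.0324916 = 0.0292425
Denominator: 0.0126361 + 0.0292425 = 0.0418786
Responsibility of Regime 2: 0.0292425 / 0.0418786 ≈ 0.6983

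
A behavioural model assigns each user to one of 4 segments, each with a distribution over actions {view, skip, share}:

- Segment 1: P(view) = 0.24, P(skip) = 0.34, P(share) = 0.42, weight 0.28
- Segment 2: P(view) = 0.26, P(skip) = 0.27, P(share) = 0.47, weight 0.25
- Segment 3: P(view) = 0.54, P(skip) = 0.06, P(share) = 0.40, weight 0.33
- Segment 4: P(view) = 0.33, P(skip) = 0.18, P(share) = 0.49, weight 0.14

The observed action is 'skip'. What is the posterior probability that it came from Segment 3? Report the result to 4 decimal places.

P(component k | x) = w_k·f_k(x) / marginal(x), where marginal(x) = Σ_j w_j·f_j(x).
Categorical probabilities:
  p_1 = P(skip | comp) = 0.34
  p_2 = P(skip | comp) = 0.27
  p_3 = P(skip | comp) = 0.06
  p_4 = P(skip | comp) = 0.18
Weight by the priors:
  w_1·p_1 = 0.28 × 0.34 = 0.0952
  w_2·p_2 = 0.25 × 0.27 = 0.0675
  w_3·p_3 = 0.33 × 0.06 = 0.0198
  w_4·p_4 = 0.14 × 0.18 = 0.0252
Evidence: 0.0952 + 0.0675 + 0.0198 + 0.0252 = 0.2077
So the posterior for Segment 3 is 0.0198 / 0.2077 ≈ 0.0953.

0.0953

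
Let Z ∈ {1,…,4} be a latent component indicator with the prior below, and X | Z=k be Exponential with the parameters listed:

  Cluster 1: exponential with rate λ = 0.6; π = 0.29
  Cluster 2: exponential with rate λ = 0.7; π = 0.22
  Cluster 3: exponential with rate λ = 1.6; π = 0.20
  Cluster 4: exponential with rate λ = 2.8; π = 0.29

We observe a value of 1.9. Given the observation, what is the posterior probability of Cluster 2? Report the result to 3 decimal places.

P(component k | x) = P(Z=k)·f_k(x) / marginal(x), where marginal(x) = Σ_j P(Z=j)·f_j(x).
Component likelihoods at x = 1.9:
  L_1 = 0.6·e^(−0.6·1.9) = 0.6·e^(−1.1400) = 0.191891
  L_2 = 0.7·e^(−0.7·1.9) = 0.7·e^(−1.3300) = 0.185134
  L_3 = 1.6·e^(−1.6·1.9) = 1.6·e^(−3.0400) = 0.0765358
  L_4 = 2.8·e^(−2.8·1.9) = 2.8·e^(−5.3200) = 0.0136997
Weight by the priors:
  P(Z=1)·L_1 = 0.29 × 0.191891 = 0.0556485
  P(Z=2)·L_2 = 0.22 × 0.185134 = 0.0407295
  P(Z=3)·L_3 = 0.20 × 0.0765358 = 0.0153072
  P(Z=4)·L_4 = 0.29 × 0.0136997 = 0.00397292
Normaliser: 0.0556485 + 0.0407295 + 0.0153072 + 0.00397292 = 0.115658
P(Cluster 2 | x) = 0.0407295 / 0.115658 ≈ 0.352

0.352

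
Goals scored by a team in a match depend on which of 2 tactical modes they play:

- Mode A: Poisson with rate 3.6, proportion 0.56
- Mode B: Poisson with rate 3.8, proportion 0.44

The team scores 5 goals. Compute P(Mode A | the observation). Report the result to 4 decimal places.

Apply Bayes' rule: the posterior for each component is proportional to its prior times its likelihood at x.
Poisson probabilities:
  p_A = 0.13768
  p_B = 0.147713
Weight by the priors:
  π_A·p_A = 0.56 × 0.13768 = 0.0771008
  π_B·p_B = 0.44 × 0.147713 = 0.0649936
Sum: 0.0771008 + 0.0649936 = 0.142094
P(Mode A | the observation) ≈ 0.5426

0.5426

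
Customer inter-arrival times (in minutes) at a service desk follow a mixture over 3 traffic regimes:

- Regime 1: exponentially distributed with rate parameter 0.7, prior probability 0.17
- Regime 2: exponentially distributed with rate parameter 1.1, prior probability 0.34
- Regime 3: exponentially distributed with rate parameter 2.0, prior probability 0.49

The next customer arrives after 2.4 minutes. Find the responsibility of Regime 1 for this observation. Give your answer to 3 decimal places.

P(component k | x) = π_k·f_k(x) / marginal(x), where marginal(x) = Σ_j π_j·f_j(x).
Component likelihoods at x = 2.4 minutes:
  L_1 = 0.130462
  L_2 = 0.0784974
  L_3 = 0.0164595
Unnormalised posteriors:
  π_1·L_1 = 0.17 × 0.130462 = 0.0221785
  π_2·L_2 = 0.34 × 0.0784974 = 0.0266891
  π_3·L_3 = 0.49 × 0.0164595 = 0.00806515
Marginal: 0.0221785 + 0.0266891 + 0.00806515 = 0.0569328
P(Regime 1 | the observation) = 0.0221785 / 0.0569328 ≈ 0.390

0.390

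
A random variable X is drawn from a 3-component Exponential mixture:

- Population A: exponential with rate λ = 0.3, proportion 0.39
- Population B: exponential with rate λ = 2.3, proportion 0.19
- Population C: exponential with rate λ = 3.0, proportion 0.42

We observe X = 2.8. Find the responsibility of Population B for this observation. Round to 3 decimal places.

Posterior ∝ prior × likelihood, so P(k | x) ∝ π_k f_k(x); normalise over all components.
Component likelihoods at x = 2.8:
  L_A = 0.129513
  L_B = 0.00367174
  L_C = 0.000674602
Unnormalised posteriors:
  π_A·L_A = 0.39 × 0.129513 = 0.0505101
  π_B·L_B = 0.19 × 0.00367174 = 0.00069763
  π_C·L_C = 0.42 × 0.000674602 = 0.000283333
Sum: 0.0505101 + 0.00069763 + 0.000283333 = 0.0514911
So the posterior for Population B is 0.00069763 / 0.0514911 ≈ 0.014.

0.014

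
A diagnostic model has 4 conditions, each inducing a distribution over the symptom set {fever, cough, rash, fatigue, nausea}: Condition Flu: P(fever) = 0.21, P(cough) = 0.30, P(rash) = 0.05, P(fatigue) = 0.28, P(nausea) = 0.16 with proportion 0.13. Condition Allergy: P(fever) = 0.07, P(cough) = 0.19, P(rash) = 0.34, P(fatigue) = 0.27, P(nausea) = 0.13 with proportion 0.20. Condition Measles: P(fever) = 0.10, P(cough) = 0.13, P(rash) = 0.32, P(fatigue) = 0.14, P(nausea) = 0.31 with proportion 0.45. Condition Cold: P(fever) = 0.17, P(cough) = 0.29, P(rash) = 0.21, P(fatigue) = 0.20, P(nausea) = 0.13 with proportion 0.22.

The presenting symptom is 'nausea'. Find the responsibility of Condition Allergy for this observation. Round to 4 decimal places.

Apply Bayes' rule: the posterior for each component is proportional to its prior times its likelihood at x.
Component likelihoods at x = 'nausea':
  p_Flu = P(nausea | comp) = 0.16
  p_Allergy = P(nausea | comp) = 0.13
  p_Measles = P(nausea | comp) = 0.31
  p_Cold = P(nausea | comp) = 0.13
Weight by the priors:
  π_Flu·p_Flu = 0.13 × 0.16 = 0.0208
  π_Allergy·p_Allergy = 0.20 × 0.13 = 0.026
  π_Measles·p_Measles = 0.45 × 0.31 = 0.1395
  π_Cold·p_Cold = 0.22 × 0.13 = 0.0286
Sum: 0.0208 + 0.026 + 0.1395 + 0.0286 = 0.2149
So the posterior for Condition Allergy is 0.026 / 0.2149 ≈ 0.1210.

0.1210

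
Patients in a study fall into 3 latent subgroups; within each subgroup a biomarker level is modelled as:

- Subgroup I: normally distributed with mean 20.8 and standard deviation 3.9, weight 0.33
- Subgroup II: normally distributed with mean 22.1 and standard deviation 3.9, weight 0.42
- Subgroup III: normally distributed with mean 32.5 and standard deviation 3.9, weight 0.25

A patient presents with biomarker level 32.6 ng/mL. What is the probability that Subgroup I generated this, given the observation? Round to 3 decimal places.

0.013

Posterior ∝ prior × likelihood, so P(k | x) ∝ w_k f_k(x); normalise over all components.
Normal densities:
  L_I = 0.00105189
  L_II = 0.00272803
  L_III = 0.102259
Multiply by the mixture weights:
  w_I·L_I = 0.33 × 0.00105189 = 0.000347124
  w_II·L_II = 0.42 × 0.00272803 = 0.00114577
  w_III·L_III = 0.25 × 0.102259 = 0.0255648
Denominator: 0.000347124 + 0.00114577 + 0.0255648 = 0.0270577
So the posterior for Subgroup I is 0.000347124 / 0.0270577 ≈ 0.013.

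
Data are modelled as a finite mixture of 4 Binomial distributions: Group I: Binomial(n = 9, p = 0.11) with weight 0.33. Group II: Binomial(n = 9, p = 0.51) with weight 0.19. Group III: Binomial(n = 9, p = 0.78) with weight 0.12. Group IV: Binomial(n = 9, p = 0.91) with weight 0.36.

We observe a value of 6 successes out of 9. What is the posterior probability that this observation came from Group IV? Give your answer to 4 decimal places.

Posterior ∝ prior × likelihood, so P(k | x) ∝ π_k f_k(x); normalise over all components.
Binomial probabilities:
  p_I = 0.000104907
  p_II = 0.173896
  p_III = 0.201426
  p_IV = 0.034774
Unnormalised posteriors:
  π_I·p_I = 0.33 × 0.000104907 = 3.46194e-05
  π_II·p_II = 0.19 × 0.173896 = 0.0330402
  π_III·p_III = 0.12 × 0.201426 = 0.0241711
  π_IV·p_IV = 0.36 × 0.034774 = 0.0125187
Normaliser: 3.46194e-05 + 0.0330402 + 0.0241711 + 0.0125187 = 0.0697645
Responsibility of Group IV: 0.0125187 / 0.0697645 ≈ 0.1794

0.1794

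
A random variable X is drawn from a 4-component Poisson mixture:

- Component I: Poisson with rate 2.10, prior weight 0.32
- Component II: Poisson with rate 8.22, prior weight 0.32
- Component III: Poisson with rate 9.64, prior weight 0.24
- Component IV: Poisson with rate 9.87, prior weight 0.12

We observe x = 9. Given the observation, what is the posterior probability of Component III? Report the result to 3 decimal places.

0.356

The responsibility of component k is P(Z=k) f_k(x) divided by Σ_j P(Z=j) f_j(x).
Poisson probabilities:
  f_I = 0.000268035
  f_II = 0.127111
  f_III = 0.128923
  f_IV = 0.12665
Unnormalised posteriors:
  P(Z=I)·f_I = 0.32 × 0.000268035 = 8.57713e-05
  P(Z=II)·f_II = 0.32 × 0.127111 = 0.0406755
  P(Z=III)·f_III = 0.24 × 0.128923 = 0.0309416
  P(Z=IV)·f_IV = 0.12 × 0.12665 = 0.015198
Sum: 8.57713e-05 + 0.0406755 + 0.0309416 + 0.015198 = 0.0869008
Responsibility of Component III: 0.0309416 / 0.0869008 ≈ 0.356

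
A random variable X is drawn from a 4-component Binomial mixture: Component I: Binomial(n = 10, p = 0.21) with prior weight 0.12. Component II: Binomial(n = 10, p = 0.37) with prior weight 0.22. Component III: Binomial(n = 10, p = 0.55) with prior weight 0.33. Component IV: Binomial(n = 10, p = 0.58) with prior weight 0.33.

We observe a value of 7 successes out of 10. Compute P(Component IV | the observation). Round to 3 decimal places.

0.514

By Bayes' theorem, P(k | x) = P(Z=k) f_k(x) / Σ_j P(Z=j) f_j(x).
Component likelihoods at x = 7 successes out of 10:
  f_I = C(10,7)·0.21^7·0.79^3 = 120·1.80109e-05·0.493039 = 0.00106561
  f_II = C(10,7)·0.37^7·0.63^3 = 120·0.000949319·0.250047 = 0.0284849
  f_III = C(10,7)·0.55^7·0.45^3 = 120·0.0152244·0.091125 = 0.166478
  f_IV = C(10,7)·0.58^7·0.42^3 = 120·0.0220798·0.074088 = 0.196302
Weight by the priors:
  P(Z=I)·f_I = 0.12 × 0.00106561 = 0.000127873
  P(Z=II)·f_II = 0.22 × 0.0284849 = 0.00626668
  P(Z=III)·f_III = 0.33 × 0.166478 = 0.0549378
  P(Z=IV)·f_IV = 0.33 × 0.196302 = 0.0647797
Sum: 0.000127873 + 0.00626668 + 0.0549378 + 0.0647797 = 0.126112
So the posterior for Component IV is 0.0647797 / 0.126112 ≈ 0.514.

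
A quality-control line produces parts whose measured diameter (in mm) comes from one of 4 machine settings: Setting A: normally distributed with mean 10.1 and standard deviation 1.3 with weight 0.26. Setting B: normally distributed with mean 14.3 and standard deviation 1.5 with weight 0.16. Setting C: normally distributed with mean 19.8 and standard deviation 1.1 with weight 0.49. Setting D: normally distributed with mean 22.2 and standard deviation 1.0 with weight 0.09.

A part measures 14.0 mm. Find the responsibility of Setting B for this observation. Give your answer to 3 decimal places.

P(component k | x) = w_k·f_k(x) / marginal(x), where marginal(x) = Σ_j w_j·f_j(x).
Component likelihoods at x = 14.0 mm:
  L_A = 0.00340911
  L_B = 0.260695
  L_C = 3.33016e-07
  L_D = 9.99838e-16
Weight by the priors:
  w_A·L_A = 0.26 × 0.00340911 = 0.00088637
  w_B·L_B = 0.16 × 0.260695 = 0.0417112
  w_C·L_C = 0.49 × 3.33016e-07 = 1.63178e-07
  w_D·L_D = 0.09 × 9.99838e-16 = 8.99854e-17
Normaliser: 0.00088637 + 0.0417112 + 1.63178e-07 + 8.99854e-17 = 0.0425978
P(Setting B | 14.0 mm) ≈ 0.979

0.979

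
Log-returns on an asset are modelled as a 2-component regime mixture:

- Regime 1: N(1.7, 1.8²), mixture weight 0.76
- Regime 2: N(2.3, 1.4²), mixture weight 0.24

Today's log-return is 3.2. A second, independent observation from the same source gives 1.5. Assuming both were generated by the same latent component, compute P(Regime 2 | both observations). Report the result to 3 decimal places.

By Bayes' theorem, P(k | x) = P(Z=k) f_k(x) / Σ_j P(Z=j) f_j(x).
Since both observations come from the same component, the likelihood for component k is f_k(x₁)·f_k(x₂).
  p_1 = [0.156618] × [0.220271] = 0.0344983
  p_2 = [0.231762] × [0.242034] = 0.0560944
Multiply by the mixture weights:
  P(Z=1)·p_1 = 0.76 × 0.0344983 = 0.0262187
  P(Z=2)·p_2 = 0.24 × 0.0560944 = 0.0134627
Sum: 0.0262187 + 0.0134627 = 0.0396814
P(Regime 2 | x₁,x₂) = 0.0134627 / 0.0396814 ≈ 0.339

0.339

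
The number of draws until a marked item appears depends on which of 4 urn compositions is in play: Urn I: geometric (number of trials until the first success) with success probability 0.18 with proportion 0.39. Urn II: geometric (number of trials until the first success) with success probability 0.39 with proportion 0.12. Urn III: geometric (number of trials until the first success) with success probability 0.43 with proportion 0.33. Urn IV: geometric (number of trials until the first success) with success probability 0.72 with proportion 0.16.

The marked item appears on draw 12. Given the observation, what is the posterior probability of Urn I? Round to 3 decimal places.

0.941

The responsibility of component k is π_k f_k(x) divided by Σ_j π_j f_j(x).
Geometric probabilities:
  f_I = 0.18·(1−0.18)^11 = 0.18·0.112707 = 0.0202873
  f_II = 0.39·(1−0.39)^11 = 0.39·0.00435139 = 0.00169704
  f_III = 0.43·(1−0.43)^11 = 0.43·0.00206359 = 0.000887344
  f_IV = 0.72·(1−0.72)^11 = 0.72·8.29351e-07 = 5.97133e-07
Multiply by the mixture weights:
  π_I·f_I = 0.39 × 0.0202873 = 0.00791206
  π_II·f_II = 0.12 × 0.00169704 = 0.000203645
  π_III·f_III = 0.33 × 0.000887344 = 0.000292823
  π_IV·f_IV = 0.16 × 5.97133e-07 = 9.55412e-08
Sum: 0.00791206 + 0.000203645 + 0.000292823 + 9.55412e-08 = 0.00840862
P(Urn I | the observation) ≈ 0.941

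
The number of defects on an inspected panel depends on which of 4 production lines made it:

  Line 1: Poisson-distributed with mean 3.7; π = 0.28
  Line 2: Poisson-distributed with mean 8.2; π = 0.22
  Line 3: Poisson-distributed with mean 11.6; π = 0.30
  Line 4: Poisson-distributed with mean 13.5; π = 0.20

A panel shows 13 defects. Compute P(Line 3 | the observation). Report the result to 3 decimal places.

P(component k | x) = w_k·f_k(x) / marginal(x), where marginal(x) = Σ_j w_j·f_j(x).
Evaluate each component's likelihood at the observed value:
  f_1 = 9.67058e-05
  f_2 = 0.033426
  f_3 = 0.101358
  f_4 = 0.108914
Weight by the priors:
  w_1·f_1 = 0.28 × 9.67058e-05 = 2.70776e-05
  w_2·f_2 = 0.22 × 0.033426 = 0.00735373
  w_3·f_3 = 0.30 × 0.101358 = 0.0304074
  w_4·f_4 = 0.20 × 0.108914 = 0.0217828
Sum: 2.70776e-05 + 0.00735373 + 0.0304074 + 0.0217828 = 0.0595709
P(Line 3 | data) = 0.0304074 / 0.0595709 ≈ 0.510

0.510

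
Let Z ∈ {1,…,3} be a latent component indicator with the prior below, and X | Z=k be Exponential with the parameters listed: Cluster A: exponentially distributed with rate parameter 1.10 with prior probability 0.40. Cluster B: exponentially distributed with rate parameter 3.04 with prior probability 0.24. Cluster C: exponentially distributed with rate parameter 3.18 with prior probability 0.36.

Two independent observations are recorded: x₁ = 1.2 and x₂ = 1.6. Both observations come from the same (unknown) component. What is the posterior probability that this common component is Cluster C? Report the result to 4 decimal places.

P(component k | x) = π_k·f_k(x) / marginal(x), where marginal(x) = Σ_j π_j·f_j(x).
Since both observations come from the same component, the likelihood for component k is f_k(x₁)·f_k(x₂).
  f_A = [1.10·e^(−1.10·1.2) = 1.10·e^(−1.3200) = 0.293849] × [0.189249] = 0.0556107
  f_B = [3.04·e^(−3.04·1.2) = 3.04·e^(−3.6480) = 0.0791712] × [0.0234674] = 0.00185794
  f_C = [3.18·e^(−3.18·1.2) = 3.18·e^(−3.8160) = 0.0700099] × [0.0196217] = 0.00137371
Weight by the priors:
  π_A·f_A = 0.40 × 0.0556107 = 0.0222443
  π_B·f_B = 0.24 × 0.00185794 = 0.000445906
  π_C·f_C = 0.36 × 0.00137371 = 0.000494537
Marginal: 0.0222443 + 0.000445906 + 0.000494537 = 0.0231847
So the posterior for Cluster C is 0.000494537 / 0.0231847 ≈ 0.0213.

0.0213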